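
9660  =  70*138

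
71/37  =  1+34/37 = 1.92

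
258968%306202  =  258968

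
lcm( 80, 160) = 160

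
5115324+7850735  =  12966059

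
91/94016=7/7232 = 0.00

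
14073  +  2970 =17043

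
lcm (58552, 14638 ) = 58552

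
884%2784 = 884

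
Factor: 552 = 2^3*3^1*23^1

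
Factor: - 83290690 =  - 2^1*5^1* 7^4* 3469^1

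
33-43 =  - 10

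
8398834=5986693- - 2412141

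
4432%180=112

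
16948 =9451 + 7497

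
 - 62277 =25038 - 87315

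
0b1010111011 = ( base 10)699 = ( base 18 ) 22f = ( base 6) 3123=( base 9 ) 856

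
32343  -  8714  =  23629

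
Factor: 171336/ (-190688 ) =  - 363/404 = - 2^( - 2)*3^1*11^2*101^( - 1)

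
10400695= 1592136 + 8808559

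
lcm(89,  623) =623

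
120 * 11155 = 1338600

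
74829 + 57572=132401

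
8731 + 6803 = 15534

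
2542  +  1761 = 4303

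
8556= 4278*2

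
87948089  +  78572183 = 166520272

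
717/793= 717/793 = 0.90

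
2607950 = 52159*50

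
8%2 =0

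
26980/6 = 4496 + 2/3 = 4496.67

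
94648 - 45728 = 48920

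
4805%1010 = 765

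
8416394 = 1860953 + 6555441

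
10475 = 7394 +3081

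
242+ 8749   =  8991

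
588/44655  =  196/14885 = 0.01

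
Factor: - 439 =-439^1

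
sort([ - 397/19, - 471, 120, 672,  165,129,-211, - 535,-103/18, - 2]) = [ - 535, - 471,-211,-397/19,  -  103/18, - 2,120, 129, 165, 672]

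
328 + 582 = 910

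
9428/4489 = 2  +  450/4489 = 2.10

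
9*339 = 3051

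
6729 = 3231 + 3498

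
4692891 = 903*5197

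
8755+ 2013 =10768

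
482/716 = 241/358 = 0.67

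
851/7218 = 851/7218 = 0.12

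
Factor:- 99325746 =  - 2^1*3^2 * 13^1 *107^1 *3967^1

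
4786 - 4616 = 170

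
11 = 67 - 56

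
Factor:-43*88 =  - 2^3*11^1*43^1 = - 3784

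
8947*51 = 456297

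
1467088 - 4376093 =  - 2909005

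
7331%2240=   611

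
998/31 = 998/31 =32.19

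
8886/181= 8886/181 = 49.09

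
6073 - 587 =5486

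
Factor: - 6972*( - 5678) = 39587016 = 2^3*3^1*7^1*17^1*83^1*167^1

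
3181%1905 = 1276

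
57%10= 7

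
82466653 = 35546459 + 46920194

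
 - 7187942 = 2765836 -9953778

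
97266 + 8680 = 105946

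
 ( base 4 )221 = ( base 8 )51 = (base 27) 1e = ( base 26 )1f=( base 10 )41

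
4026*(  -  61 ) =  - 245586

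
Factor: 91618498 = 2^1*191^1*373^1*643^1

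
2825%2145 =680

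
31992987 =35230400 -3237413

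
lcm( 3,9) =9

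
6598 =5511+1087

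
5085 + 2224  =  7309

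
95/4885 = 19/977 = 0.02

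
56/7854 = 4/561  =  0.01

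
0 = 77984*0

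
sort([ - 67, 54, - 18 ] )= [- 67 , - 18, 54]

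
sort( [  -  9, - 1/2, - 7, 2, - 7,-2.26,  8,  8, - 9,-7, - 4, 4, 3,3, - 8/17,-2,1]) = [-9,-9, - 7,-7, - 7, - 4,  -  2.26, - 2, - 1/2, - 8/17, 1,2,3, 3,4, 8, 8]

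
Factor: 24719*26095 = 645042305 = 5^1*17^1*19^1*307^1*1301^1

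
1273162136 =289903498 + 983258638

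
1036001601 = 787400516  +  248601085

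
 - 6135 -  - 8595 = 2460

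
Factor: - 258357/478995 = -5^(-1) *2903^( - 1)* 7829^1 = -7829/14515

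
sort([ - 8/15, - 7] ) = [ - 7,- 8/15 ]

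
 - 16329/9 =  - 5443/3 =- 1814.33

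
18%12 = 6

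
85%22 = 19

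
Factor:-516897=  - 3^2*79^1*727^1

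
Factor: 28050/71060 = 2^( - 1 ) * 3^1*5^1  *19^ ( - 1)= 15/38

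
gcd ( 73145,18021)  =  1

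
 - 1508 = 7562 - 9070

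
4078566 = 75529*54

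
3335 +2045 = 5380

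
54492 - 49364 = 5128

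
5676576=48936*116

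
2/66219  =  2/66219 = 0.00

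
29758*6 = 178548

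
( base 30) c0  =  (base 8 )550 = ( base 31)bj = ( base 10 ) 360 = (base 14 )1BA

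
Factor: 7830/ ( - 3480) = -2^(  -  2)*3^2 = - 9/4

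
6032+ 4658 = 10690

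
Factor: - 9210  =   - 2^1*3^1*5^1*307^1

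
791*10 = 7910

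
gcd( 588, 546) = 42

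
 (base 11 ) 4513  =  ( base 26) 8KF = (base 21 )da0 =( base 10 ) 5943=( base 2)1011100110111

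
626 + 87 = 713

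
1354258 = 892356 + 461902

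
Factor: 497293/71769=977/141= 3^(-1 )*47^ ( - 1)*977^1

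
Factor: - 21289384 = -2^3 * 67^1*39719^1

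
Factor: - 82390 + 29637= - 52753 = - 71^1 * 743^1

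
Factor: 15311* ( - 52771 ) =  - 61^1* 113^1*251^1*467^1 = - 807976781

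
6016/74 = 3008/37 = 81.30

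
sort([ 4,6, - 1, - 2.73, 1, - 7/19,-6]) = [ - 6 , - 2.73,- 1 , - 7/19,1,4,6] 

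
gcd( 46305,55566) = 9261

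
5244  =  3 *1748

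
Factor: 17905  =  5^1*3581^1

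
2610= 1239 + 1371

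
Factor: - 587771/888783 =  - 3^( - 1 )*7^( -1)*42323^( - 1)*587771^1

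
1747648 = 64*27307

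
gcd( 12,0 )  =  12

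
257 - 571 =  - 314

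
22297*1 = 22297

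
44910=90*499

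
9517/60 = 9517/60 =158.62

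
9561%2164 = 905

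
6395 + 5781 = 12176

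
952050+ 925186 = 1877236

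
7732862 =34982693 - 27249831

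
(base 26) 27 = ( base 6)135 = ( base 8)73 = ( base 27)25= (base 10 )59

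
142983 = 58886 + 84097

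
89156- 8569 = 80587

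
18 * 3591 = 64638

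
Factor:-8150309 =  - 8150309^1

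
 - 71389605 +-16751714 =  - 88141319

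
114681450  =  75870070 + 38811380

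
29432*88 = 2590016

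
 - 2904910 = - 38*76445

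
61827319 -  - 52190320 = 114017639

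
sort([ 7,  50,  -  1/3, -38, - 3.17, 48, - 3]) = [ - 38, - 3.17,  -  3, - 1/3, 7, 48, 50]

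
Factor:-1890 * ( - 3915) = 2^1*3^6 * 5^2 * 7^1*29^1 = 7399350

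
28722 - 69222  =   - 40500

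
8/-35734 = -4/17867= -0.00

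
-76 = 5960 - 6036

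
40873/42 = 973+1/6=   973.17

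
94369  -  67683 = 26686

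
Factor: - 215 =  - 5^1*43^1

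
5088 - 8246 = -3158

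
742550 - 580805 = 161745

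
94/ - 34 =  - 47/17 = - 2.76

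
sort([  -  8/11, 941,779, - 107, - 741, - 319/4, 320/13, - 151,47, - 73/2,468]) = [ - 741, - 151, - 107, - 319/4, - 73/2, - 8/11,320/13, 47 , 468,779,941 ] 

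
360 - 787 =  - 427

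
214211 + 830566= 1044777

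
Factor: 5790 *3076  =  2^3*3^1*5^1*193^1*769^1=17810040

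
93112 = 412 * 226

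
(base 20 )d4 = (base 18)EC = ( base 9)323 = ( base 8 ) 410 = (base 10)264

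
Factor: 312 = 2^3 *3^1* 13^1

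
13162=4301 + 8861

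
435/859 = 435/859 = 0.51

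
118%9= 1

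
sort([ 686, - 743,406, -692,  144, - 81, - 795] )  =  [ - 795, - 743,  -  692, - 81,144 , 406,686] 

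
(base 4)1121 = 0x59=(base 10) 89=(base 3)10022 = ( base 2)1011001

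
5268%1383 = 1119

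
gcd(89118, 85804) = 2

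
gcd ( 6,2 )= 2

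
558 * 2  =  1116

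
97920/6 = 16320 = 16320.00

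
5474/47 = 116 + 22/47 = 116.47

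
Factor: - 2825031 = - 3^1*11^1* 85607^1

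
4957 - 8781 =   -  3824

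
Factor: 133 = 7^1 * 19^1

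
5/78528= 5/78528  =  0.00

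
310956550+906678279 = 1217634829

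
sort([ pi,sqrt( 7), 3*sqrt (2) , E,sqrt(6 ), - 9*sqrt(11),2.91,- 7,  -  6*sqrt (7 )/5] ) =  [  -  9*sqrt(11 ), - 7,-6*sqrt(7)/5,sqrt (6),sqrt( 7),E,2.91,pi,3 * sqrt( 2) ] 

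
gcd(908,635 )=1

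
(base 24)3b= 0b1010011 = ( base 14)5D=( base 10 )83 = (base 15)58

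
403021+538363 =941384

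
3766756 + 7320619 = 11087375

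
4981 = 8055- 3074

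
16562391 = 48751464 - 32189073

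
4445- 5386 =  - 941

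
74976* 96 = 7197696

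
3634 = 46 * 79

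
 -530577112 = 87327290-617904402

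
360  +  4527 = 4887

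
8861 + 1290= 10151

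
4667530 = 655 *7126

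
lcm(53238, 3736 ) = 212952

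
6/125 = 6/125= 0.05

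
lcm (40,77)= 3080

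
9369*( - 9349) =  - 87590781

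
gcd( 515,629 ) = 1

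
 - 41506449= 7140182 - 48646631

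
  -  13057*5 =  - 65285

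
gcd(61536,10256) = 10256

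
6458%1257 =173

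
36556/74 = 494 = 494.00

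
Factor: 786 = 2^1*3^1*131^1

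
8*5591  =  44728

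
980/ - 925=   -  196/185= - 1.06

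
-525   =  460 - 985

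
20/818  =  10/409 = 0.02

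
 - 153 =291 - 444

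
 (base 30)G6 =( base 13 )2B5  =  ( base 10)486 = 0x1e6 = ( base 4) 13212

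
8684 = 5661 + 3023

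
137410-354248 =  - 216838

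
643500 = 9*71500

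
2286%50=36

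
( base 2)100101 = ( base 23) 1E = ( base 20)1H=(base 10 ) 37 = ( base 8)45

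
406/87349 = 406/87349=0.00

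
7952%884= 880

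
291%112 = 67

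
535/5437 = 535/5437 = 0.10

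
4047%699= 552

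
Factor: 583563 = 3^1*194521^1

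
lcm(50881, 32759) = 2391407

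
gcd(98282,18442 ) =2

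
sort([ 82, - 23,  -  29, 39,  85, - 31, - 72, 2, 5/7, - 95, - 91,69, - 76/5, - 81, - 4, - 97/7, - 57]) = [ - 95 ,-91, - 81, - 72,-57, - 31, - 29, - 23, - 76/5, - 97/7, - 4 , 5/7,2, 39, 69, 82, 85] 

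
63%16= 15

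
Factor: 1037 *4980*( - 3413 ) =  - 17625619380 = -2^2*3^1*5^1*17^1 * 61^1*83^1*3413^1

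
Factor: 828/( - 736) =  - 2^(-3)*3^2   =  - 9/8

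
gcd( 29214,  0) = 29214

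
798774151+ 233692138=1032466289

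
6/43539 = 2/14513 = 0.00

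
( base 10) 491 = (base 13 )2BA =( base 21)128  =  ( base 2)111101011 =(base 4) 13223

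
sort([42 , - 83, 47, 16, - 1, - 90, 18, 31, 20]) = [ - 90,  -  83, - 1,16, 18, 20, 31, 42,  47]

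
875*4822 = 4219250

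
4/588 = 1/147 = 0.01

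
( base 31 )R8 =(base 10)845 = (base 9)1138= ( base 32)qd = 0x34D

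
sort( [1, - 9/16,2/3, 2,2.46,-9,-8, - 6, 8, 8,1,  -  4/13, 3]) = [ - 9, - 8,  -  6, - 9/16, - 4/13,2/3, 1, 1 , 2,2.46,3,8,8 ]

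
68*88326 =6006168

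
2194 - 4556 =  - 2362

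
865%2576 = 865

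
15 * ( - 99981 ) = -1499715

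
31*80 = 2480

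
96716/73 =1324+64/73  =  1324.88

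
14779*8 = 118232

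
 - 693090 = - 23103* 30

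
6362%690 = 152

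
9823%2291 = 659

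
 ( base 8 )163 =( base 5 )430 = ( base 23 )50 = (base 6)311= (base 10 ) 115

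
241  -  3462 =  - 3221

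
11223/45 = 249 + 2/5=249.40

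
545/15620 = 109/3124  =  0.03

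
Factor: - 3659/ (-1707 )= 3^( - 1 )*569^ (-1)* 3659^1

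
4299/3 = 1433= 1433.00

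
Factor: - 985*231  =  -3^1*5^1 *7^1*11^1*197^1 = - 227535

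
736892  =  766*962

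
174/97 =174/97 =1.79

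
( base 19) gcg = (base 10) 6020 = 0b1011110000100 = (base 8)13604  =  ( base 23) B8H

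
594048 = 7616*78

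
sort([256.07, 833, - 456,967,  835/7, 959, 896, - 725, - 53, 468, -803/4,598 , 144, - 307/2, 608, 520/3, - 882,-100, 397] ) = [  -  882, - 725,-456, - 803/4 , - 307/2, - 100, - 53 , 835/7,144,520/3,256.07 , 397,468,598,  608, 833,896, 959,967]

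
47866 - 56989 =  - 9123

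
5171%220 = 111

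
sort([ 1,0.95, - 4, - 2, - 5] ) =[ - 5, - 4,-2,0.95, 1 ] 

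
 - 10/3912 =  - 1+1951/1956  =  -0.00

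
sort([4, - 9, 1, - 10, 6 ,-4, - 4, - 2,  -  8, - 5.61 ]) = [  -  10, - 9, -8, - 5.61, - 4, - 4, - 2, 1, 4,6]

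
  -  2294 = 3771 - 6065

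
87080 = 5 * 17416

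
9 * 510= 4590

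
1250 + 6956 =8206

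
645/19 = 645/19 = 33.95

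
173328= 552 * 314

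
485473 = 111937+373536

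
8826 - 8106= 720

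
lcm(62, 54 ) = 1674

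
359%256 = 103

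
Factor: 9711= 3^2*13^1*83^1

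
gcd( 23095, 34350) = 5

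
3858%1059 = 681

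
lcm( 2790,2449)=220410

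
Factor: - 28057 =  - 28057^1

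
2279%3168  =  2279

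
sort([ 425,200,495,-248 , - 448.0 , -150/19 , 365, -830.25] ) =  [ - 830.25,  -  448.0 ,-248, - 150/19, 200,365,  425,  495 ]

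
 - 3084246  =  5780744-8864990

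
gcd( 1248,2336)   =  32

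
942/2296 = 471/1148  =  0.41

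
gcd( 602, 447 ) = 1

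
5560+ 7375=12935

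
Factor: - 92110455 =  -3^2*5^1*31^1*66029^1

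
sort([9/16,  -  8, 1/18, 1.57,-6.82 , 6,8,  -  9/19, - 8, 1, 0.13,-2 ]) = [ - 8, -8,-6.82,  -  2,- 9/19,1/18, 0.13, 9/16 , 1, 1.57,6,8] 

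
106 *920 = 97520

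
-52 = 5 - 57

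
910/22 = 455/11=41.36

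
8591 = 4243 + 4348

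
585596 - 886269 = -300673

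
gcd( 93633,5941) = 1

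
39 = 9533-9494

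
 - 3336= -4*834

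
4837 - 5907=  - 1070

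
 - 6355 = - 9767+3412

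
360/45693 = 40/5077 = 0.01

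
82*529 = 43378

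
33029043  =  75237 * 439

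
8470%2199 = 1873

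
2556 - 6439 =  -3883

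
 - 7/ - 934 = 7/934 = 0.01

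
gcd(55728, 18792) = 648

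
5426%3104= 2322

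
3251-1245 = 2006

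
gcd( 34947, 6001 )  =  353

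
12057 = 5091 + 6966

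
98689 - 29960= 68729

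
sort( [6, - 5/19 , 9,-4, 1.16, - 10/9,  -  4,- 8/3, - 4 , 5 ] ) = [ - 4, - 4,- 4,-8/3, - 10/9, - 5/19 , 1.16,  5, 6 , 9 ]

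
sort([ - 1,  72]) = [ -1, 72] 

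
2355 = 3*785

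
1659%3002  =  1659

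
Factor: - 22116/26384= - 2^( - 2) * 3^1 * 17^( - 1) * 19^1=-57/68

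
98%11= 10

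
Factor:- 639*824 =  - 526536 = - 2^3 * 3^2*71^1*103^1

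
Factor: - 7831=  - 41^1 * 191^1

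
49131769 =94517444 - 45385675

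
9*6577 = 59193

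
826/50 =413/25 = 16.52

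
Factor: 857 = 857^1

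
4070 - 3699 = 371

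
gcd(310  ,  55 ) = 5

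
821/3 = 273 + 2/3 =273.67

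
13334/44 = 303 + 1/22 = 303.05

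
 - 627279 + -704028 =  - 1331307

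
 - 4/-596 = 1/149 = 0.01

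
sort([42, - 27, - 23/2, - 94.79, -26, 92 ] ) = [-94.79, -27, - 26, - 23/2, 42, 92]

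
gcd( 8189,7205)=1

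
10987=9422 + 1565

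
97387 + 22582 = 119969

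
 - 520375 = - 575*905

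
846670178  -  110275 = 846559903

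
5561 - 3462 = 2099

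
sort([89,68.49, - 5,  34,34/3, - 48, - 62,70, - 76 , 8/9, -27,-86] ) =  [ - 86, - 76, - 62, - 48 ,- 27, - 5,  8/9,34/3, 34, 68.49, 70,89]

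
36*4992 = 179712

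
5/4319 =5/4319 = 0.00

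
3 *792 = 2376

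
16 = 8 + 8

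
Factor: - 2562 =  - 2^1*3^1*7^1*61^1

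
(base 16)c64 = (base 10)3172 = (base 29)3mb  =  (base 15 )e17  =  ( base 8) 6144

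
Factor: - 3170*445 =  - 2^1*5^2 *89^1  *317^1 =- 1410650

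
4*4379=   17516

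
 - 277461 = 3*(-92487) 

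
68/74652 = 17/18663 = 0.00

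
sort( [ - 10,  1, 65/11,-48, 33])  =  [ - 48, - 10, 1,  65/11, 33]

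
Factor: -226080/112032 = - 785/389 = -  5^1 * 157^1*389^(-1)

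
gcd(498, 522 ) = 6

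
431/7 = 431/7  =  61.57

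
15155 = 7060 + 8095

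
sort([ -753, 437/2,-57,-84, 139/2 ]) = [ - 753, - 84  ,  -  57 , 139/2,437/2]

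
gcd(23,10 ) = 1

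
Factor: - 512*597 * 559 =  -  2^9*3^1*13^1  *43^1 * 199^1 = - 170866176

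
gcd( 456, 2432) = 152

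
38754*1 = 38754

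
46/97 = 46/97 = 0.47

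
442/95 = 4 + 62/95 = 4.65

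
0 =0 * 4692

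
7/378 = 1/54 = 0.02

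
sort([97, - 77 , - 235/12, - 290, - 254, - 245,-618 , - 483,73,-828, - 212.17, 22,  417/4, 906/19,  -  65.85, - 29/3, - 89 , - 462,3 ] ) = [ - 828, - 618, - 483 , - 462, - 290, - 254, - 245 , - 212.17, - 89, - 77,-65.85, - 235/12, - 29/3 , 3,22,906/19, 73,97, 417/4]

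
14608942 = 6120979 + 8487963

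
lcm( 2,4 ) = 4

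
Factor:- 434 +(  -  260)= - 694 = -2^1*347^1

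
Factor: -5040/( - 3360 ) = 2^( - 1)*3^1 = 3/2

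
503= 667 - 164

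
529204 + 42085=571289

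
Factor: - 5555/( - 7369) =5^1* 11^1*101^1*7369^(  -  1 ) 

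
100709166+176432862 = 277142028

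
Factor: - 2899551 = - 3^1*269^1*3593^1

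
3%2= 1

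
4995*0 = 0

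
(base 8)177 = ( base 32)3v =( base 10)127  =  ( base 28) 4F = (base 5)1002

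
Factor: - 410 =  - 2^1*5^1* 41^1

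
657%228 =201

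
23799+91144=114943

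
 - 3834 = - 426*9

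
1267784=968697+299087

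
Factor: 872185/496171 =5^1* 13^( - 1 ) * 17^1 * 31^1*331^1 * 38167^( - 1) 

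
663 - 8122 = -7459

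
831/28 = 29+19/28 =29.68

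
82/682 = 41/341 = 0.12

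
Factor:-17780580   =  - 2^2*3^3*  5^1*19^1*1733^1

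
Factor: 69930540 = 2^2 *3^5*5^1*14389^1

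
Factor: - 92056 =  -2^3*37^1*311^1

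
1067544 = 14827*72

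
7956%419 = 414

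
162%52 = 6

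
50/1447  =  50/1447=0.03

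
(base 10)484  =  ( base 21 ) 121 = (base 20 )144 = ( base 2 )111100100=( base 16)1E4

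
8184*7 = 57288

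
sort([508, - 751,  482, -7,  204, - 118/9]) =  [- 751, - 118/9, - 7,204 , 482 , 508 ]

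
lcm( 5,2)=10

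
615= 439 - - 176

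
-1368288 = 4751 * (  -  288)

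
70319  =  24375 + 45944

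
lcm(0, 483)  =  0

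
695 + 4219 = 4914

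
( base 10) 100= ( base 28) 3g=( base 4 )1210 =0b1100100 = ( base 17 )5f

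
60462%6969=4710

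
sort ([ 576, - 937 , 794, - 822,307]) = [ - 937, - 822 , 307, 576,  794]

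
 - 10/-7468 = 5/3734 = 0.00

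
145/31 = 145/31 = 4.68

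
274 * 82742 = 22671308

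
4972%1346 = 934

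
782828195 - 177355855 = 605472340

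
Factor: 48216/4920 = 49/5 = 5^( - 1 )*7^2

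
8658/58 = 4329/29 = 149.28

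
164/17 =9 + 11/17 = 9.65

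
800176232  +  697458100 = 1497634332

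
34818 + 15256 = 50074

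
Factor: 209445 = 3^1*5^1*13963^1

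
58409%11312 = 1849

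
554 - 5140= - 4586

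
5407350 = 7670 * 705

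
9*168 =1512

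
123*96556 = 11876388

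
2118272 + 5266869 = 7385141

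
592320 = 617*960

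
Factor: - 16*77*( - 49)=2^4 * 7^3*11^1 =60368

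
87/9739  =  87/9739  =  0.01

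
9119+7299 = 16418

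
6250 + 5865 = 12115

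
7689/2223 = 2563/741 = 3.46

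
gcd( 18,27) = 9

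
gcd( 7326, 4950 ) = 198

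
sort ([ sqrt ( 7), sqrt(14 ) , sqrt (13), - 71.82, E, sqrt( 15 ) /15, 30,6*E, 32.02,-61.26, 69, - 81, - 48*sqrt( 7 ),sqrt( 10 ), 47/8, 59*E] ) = [ - 48* sqrt(7 ) , - 81, - 71.82, - 61.26,  sqrt(15)/15,sqrt(7 ) , E, sqrt( 10),  sqrt( 13 ),sqrt( 14 ),47/8,6*E,  30,32.02 , 69,59  *  E] 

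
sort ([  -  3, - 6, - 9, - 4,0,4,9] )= [ - 9,-6, - 4,-3, 0,4,9]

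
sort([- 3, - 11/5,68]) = [ -3, - 11/5, 68 ]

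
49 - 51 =-2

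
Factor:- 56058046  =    -  2^1*11^1*97^1*109^1 * 241^1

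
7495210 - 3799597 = 3695613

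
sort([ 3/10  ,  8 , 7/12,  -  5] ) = [ - 5  ,  3/10,7/12,  8]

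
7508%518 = 256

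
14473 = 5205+9268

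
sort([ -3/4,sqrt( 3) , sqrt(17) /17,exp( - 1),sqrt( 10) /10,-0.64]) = [ - 3/4, - 0.64,sqrt(17) /17,sqrt( 10)/10, exp(-1),  sqrt(3 ) ]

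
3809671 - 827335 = 2982336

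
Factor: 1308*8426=11021208 = 2^3 * 3^1*11^1 * 109^1*383^1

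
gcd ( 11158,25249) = 7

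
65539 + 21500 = 87039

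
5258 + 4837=10095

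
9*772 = 6948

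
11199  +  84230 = 95429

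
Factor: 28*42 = 1176 = 2^3*3^1*7^2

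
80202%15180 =4302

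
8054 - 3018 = 5036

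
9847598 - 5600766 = 4246832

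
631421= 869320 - 237899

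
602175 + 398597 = 1000772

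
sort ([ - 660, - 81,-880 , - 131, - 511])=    [ - 880, - 660, - 511 ,-131, - 81] 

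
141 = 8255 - 8114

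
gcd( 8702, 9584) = 2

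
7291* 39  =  284349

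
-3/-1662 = 1/554 = 0.00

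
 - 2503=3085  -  5588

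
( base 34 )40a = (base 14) 1990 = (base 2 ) 1001000011010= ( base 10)4634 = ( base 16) 121A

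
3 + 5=8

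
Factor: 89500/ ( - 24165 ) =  - 2^2*3^( -3 )*5^2 = - 100/27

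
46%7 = 4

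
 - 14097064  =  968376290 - 982473354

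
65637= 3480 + 62157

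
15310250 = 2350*6515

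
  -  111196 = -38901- 72295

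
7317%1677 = 609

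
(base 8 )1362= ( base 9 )1027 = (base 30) P4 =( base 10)754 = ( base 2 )1011110010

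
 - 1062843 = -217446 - 845397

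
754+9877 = 10631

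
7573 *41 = 310493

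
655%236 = 183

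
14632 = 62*236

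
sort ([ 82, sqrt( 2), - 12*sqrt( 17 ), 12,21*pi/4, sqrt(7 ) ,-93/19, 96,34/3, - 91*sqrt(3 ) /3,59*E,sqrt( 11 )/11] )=[ - 91* sqrt( 3)/3, - 12 * sqrt(17), - 93/19, sqrt( 11)/11, sqrt( 2) , sqrt(7 ), 34/3, 12, 21 * pi/4, 82,  96,59 * E ]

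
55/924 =5/84 = 0.06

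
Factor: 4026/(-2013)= -2^1 = - 2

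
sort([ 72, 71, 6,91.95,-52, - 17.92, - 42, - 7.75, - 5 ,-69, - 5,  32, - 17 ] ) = [ - 69, - 52, - 42 , - 17.92, - 17, - 7.75, - 5, - 5,6,32,  71,  72, 91.95 ]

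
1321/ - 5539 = -1  +  4218/5539=- 0.24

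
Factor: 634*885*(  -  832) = -466826880 = - 2^7*3^1*5^1*13^1*59^1*317^1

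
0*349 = 0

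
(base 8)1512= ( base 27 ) 145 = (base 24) 1b2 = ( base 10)842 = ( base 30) S2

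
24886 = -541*(-46)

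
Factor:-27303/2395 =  - 3^1*5^ ( - 1)*19^1 = - 57/5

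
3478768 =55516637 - 52037869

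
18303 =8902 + 9401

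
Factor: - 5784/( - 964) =6 = 2^1*3^1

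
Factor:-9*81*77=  - 56133  =  - 3^6*7^1 * 11^1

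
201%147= 54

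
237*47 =11139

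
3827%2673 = 1154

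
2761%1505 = 1256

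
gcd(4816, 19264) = 4816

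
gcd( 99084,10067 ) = 1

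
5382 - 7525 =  - 2143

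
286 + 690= 976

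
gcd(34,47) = 1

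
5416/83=5416/83= 65.25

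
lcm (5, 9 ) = 45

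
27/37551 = 9/12517 = 0.00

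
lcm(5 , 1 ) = 5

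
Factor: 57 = 3^1*19^1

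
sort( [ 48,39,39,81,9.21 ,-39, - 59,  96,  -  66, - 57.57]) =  [ - 66, - 59, - 57.57, - 39,9.21, 39, 39,48, 81,96 ] 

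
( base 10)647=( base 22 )179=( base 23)153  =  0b1010000111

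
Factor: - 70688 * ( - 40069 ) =2^5*17^1 * 47^2 * 2357^1 = 2832397472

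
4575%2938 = 1637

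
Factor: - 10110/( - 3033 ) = 10/3 = 2^1*3^( - 1) * 5^1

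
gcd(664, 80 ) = 8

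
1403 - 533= 870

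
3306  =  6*551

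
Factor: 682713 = 3^2*31^1*2447^1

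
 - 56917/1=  - 56917 = - 56917.00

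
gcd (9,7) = 1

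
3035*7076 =21475660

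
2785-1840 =945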